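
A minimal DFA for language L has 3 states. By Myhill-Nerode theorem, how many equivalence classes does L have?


Myhill-Nerode theorem:
Number of equivalence classes = number of states in minimal DFA
Minimal DFA states = 3
Therefore equivalence classes = 3

3


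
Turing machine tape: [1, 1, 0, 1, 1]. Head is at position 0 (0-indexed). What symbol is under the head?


Tape: [1, 1, 0, 1, 1]
Positions: 0 1 2 3 4
Values:    1 1 0 1 1
Head at position 0
tape[0] = 1

1


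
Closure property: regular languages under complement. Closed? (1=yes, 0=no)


Regular languages are closed under:
- Union (DFA product construction)
- Intersection (DFA product construction)
- Complement (swap accept/reject states)
- Concatenation (NFA construction)
- Kleene star (NFA construction)
complement is in this list
Therefore: closed

1


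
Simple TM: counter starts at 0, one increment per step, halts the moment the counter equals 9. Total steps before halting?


Counter starts at 0. Counting sequence:
  Step 1: counter = 1
  Step 2: counter = 2
  Step 3: counter = 3
  Step 4: counter = 4
  Step 5: counter = 5
  Step 6: counter = 6
  ...
  Step 9: counter = 9
Counter reached 9 -> halt
Total steps = 9

9


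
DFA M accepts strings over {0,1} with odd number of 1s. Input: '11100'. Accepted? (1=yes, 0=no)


DFA has 2 states: q_even (start, accept=no) and q_odd
Processing string '11100' character by character:
  Position 0: read '1', 1-count=1 -> q_odd
  Position 1: read '1', 1-count=2 -> q_even
  Position 2: read '1', 1-count=3 -> q_odd
  Position 3: read '0', 1-count=3 -> q_odd (no change)
  Position 4: read '0', 1-count=3 -> q_odd (no change)
Final state: q_odd, total 1s = 3 (odd); the DFA requires an odd count -> accept

1


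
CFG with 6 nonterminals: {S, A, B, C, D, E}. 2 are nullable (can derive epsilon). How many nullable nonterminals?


Nonterminals: {S, A, B, C, D, E}
A nonterminal is nullable if it can derive epsilon
Counting nullable nonterminals: 2
Total nullable = 2

2


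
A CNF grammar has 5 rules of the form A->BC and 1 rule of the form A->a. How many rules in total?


CNF allows two rule forms:
  A -> BC (binary): 5 rules
  A -> a (terminal): 1 rule
Total = 5 + 1 = 6

6


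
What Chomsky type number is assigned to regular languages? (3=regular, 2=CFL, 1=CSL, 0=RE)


Chomsky hierarchy levels:
  Type 3: Regular (DFA/NFA/regex)
  Type 2: Context-free (PDA)
  Type 1: Context-sensitive
  Type 0: Recursively enumerable (TM)
'regular' corresponds to Type 3

3


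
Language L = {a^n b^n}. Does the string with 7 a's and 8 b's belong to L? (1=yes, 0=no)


Language requires equal numbers of a's and b's
PDA pushes for each 'a', pops for each 'b'
Number of a's = 7
Number of b's = 8
7 != 8 -> Reject

0


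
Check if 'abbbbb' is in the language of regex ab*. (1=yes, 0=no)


Pattern: ab*
String: 'abbbbb'
Pattern requires: exactly one 'a' followed by zero or more 'b's
First char is 'a' -> OK
Rest 'bbbbb': all b's? Yes
Result: 1

1


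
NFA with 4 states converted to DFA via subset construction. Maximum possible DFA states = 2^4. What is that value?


NFA has 4 states
Subset construction: each DFA state = subset of NFA states
Maximum subsets = 2^4
2^4 = 16

16


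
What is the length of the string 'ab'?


String: 'ab'
Counting characters:
  'a' appears 1 time(s)
  'b' appears 1 time(s)
Total length = 1 + 1 = 2

2


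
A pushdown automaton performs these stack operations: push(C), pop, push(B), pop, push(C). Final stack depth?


Tracing stack operations:
  push(C) -> stack = [C], depth=1
  pop -> removed C, stack = [], depth=0
  push(B) -> stack = [B], depth=1
  pop -> removed B, stack = [], depth=0
  push(C) -> stack = [C], depth=1
Final depth = 1

1


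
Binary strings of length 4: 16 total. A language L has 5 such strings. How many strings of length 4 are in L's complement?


Alphabet: {0,1}
String length: 4
Total strings of length 4 = 2^4 = 16
Strings in L = 5
Complement = total - |L|
= 16 - 5
= 11

11


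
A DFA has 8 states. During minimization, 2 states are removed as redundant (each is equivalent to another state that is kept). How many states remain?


Original DFA: 8 states
Redundant states removed: 2
Minimized states = original - removed
= 8 - 2
= 6

6


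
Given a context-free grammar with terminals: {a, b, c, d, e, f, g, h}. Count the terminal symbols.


Terminal symbols: a, b, c, d, e, f, g, h
Counting each: a (#1), b (#2), c (#3), d (#4), e (#5), f (#6), g (#7), h (#8)
Total = 8

8


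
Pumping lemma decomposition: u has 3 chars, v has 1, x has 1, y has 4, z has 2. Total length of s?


|s| = |u| + |v| + |x| + |y| + |z|
= 3 + 1 + 1 + 4 + 2
= 4 + 1 + 6
= 5 + 6
= 11

11


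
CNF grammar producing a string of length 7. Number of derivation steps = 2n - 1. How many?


Chomsky Normal Form derivation:
String length n = 7
Each step either:
  - Splits a nonterminal into two (n-1 such steps)
  - Converts a nonterminal to terminal (n such steps)
Total = (n-1) + n = 2n - 1
= 2(7) - 1
= 14 - 1
= 13

13


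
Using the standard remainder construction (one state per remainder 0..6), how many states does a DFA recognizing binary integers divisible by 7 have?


Divisibility by 7 is tracked via the remainder mod 7: 0, 1, ..., 6
The construction assigns one state to each remainder
Number of remainders = 7

7


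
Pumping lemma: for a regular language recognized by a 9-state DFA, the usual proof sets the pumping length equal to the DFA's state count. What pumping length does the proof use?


Pumping lemma for regular languages (standard proof):
Take p = |Q|, the number of DFA states.
Any string of length >= |Q| passes through |Q|+1 states while reading its first |Q| symbols,
so by pigeonhole some state repeats, giving the loop that can be pumped.
Here |Q| = 9
Therefore the proof uses p = 9

9


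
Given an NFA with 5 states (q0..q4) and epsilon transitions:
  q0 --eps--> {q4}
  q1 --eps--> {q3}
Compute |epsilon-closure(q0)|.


Starting from q0
Initialize closure = {q0}
Follow epsilon from q0 -> add q4
Final closure: {q0, q4}
Size = 2

2


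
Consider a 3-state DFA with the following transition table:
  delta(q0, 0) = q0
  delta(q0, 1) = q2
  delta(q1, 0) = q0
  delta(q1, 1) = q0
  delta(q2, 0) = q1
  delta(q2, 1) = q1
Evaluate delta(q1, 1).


Looking up transition function:
delta(q1, 1) in the table
Row: q1, Column: 1
Result: q0

q0


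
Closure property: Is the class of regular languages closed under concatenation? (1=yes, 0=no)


Regular languages are closed under all standard operations:
- Union: Yes (product construction)
- Intersection: Yes (product construction)
- Complement: Yes (swap accept/reject)
- Concatenation: Yes (NFA construction)
Operation: concatenation -> Closed

1


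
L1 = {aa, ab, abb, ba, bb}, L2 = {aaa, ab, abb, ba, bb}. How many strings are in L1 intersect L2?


L1 = {aa, ab, abb, ba, bb}
L2 = {aaa, ab, abb, ba, bb}
Checking each string in L1 against L2:
  'aa': in L2? No
  'ab': in L2? Yes
  'abb': in L2? Yes
  'ba': in L2? Yes
  'bb': in L2? Yes
Intersection = {ab, abb, ba, bb}
|L1 ∩ L2| = 4

4


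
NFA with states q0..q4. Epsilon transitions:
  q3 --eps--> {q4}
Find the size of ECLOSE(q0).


Starting from q0
Initialize closure = {q0}
q0 has no outgoing epsilon transitions -> nothing to add
Final closure: {q0}
Size = 1

1


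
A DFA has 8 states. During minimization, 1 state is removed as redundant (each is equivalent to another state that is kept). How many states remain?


Original DFA: 8 states
Redundant states removed: 1
Minimized states = original - removed
= 8 - 1
= 7

7


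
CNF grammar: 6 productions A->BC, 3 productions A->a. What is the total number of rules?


CNF allows two rule forms:
  A -> BC (binary): 6 rules
  A -> a (terminal): 3 rules
Total = 6 + 3 = 9

9


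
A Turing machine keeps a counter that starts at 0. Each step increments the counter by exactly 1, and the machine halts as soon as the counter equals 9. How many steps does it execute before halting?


Counter starts at 0. Counting sequence:
  Step 1: counter = 1
  Step 2: counter = 2
  Step 3: counter = 3
  Step 4: counter = 4
  Step 5: counter = 5
  Step 6: counter = 6
  ...
  Step 9: counter = 9
Counter reached 9 -> halt
Total steps = 9

9


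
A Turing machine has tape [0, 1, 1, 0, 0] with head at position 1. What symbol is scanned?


Tape: [0, 1, 1, 0, 0]
Positions: 0 1 2 3 4
Values:    0 1 1 0 0
Head at position 1
tape[1] = 1

1


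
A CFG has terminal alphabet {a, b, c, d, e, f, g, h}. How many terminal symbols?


Terminal symbols: a, b, c, d, e, f, g, h
Counting each: a (#1), b (#2), c (#3), d (#4), e (#5), f (#6), g (#7), h (#8)
Total = 8

8


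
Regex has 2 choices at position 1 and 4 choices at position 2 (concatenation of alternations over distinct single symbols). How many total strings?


First group: 2 alternatives
Second group: 4 alternatives
Concatenation: each choice from group 1 pairs with each from group 2
Total = 2 x 4 = 8

8


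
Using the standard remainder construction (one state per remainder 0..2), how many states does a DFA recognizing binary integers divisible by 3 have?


Divisibility by 3 is tracked via the remainder mod 3: 0, 1, ..., 2
The construction assigns one state to each remainder
Number of remainders = 3

3


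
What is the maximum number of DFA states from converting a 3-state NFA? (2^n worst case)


NFA has 3 states
Subset construction: each DFA state = subset of NFA states
Maximum subsets = 2^3
2^3 = 8

8


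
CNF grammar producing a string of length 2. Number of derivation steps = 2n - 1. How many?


Chomsky Normal Form derivation:
String length n = 2
Each step either:
  - Splits a nonterminal into two (n-1 such steps)
  - Converts a nonterminal to terminal (n such steps)
Total = (n-1) + n = 2n - 1
= 2(2) - 1
= 4 - 1
= 3

3


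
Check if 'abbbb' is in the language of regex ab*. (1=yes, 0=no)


Pattern: ab*
String: 'abbbb'
Pattern requires: exactly one 'a' followed by zero or more 'b's
First char is 'a' -> OK
Rest 'bbbb': all b's? Yes
Result: 1

1


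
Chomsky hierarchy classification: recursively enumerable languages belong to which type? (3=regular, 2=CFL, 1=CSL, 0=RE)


Chomsky hierarchy levels:
  Type 3: Regular (DFA/NFA/regex)
  Type 2: Context-free (PDA)
  Type 1: Context-sensitive
  Type 0: Recursively enumerable (TM)
'recursively enumerable' corresponds to Type 0

0


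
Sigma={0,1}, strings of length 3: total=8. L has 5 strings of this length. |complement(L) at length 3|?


Alphabet: {0,1}
String length: 3
Total strings of length 3 = 2^3 = 8
Strings in L = 5
Complement = total - |L|
= 8 - 5
= 3

3


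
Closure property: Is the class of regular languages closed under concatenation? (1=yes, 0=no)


Regular languages are closed under all standard operations:
- Union: Yes (product construction)
- Intersection: Yes (product construction)
- Complement: Yes (swap accept/reject)
- Concatenation: Yes (NFA construction)
Operation: concatenation -> Closed

1


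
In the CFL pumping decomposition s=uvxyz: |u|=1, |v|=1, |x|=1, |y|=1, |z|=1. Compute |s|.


|s| = |u| + |v| + |x| + |y| + |z|
= 1 + 1 + 1 + 1 + 1
= 2 + 1 + 2
= 3 + 2
= 5

5


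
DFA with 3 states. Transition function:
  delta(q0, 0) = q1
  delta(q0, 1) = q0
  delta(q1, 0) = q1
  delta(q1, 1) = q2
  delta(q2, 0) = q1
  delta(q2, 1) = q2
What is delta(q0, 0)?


Looking up transition function:
delta(q0, 0) in the table
Row: q0, Column: 0
Result: q1

q1


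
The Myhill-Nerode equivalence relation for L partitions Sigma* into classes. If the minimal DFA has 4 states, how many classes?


Myhill-Nerode theorem:
Number of equivalence classes = number of states in minimal DFA
Minimal DFA states = 4
Therefore equivalence classes = 4

4


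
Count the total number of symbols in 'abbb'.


String: 'abbb'
Counting characters:
  'a' appears 1 time(s)
  'b' appears 3 time(s)
Total length = 1 + 3 = 4

4


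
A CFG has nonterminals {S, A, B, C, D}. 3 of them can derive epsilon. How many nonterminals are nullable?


Nonterminals: {S, A, B, C, D}
A nonterminal is nullable if it can derive epsilon
Counting nullable nonterminals: 3
Total nullable = 3

3


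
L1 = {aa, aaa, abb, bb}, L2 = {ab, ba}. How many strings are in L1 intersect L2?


L1 = {aa, aaa, abb, bb}
L2 = {ab, ba}
Checking each string in L1 against L2:
  'aa': in L2? No
  'aaa': in L2? No
  'abb': in L2? No
  'bb': in L2? No
Intersection = {}
|L1 ∩ L2| = 0

0


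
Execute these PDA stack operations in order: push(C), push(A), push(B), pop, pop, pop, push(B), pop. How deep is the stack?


Tracing stack operations:
  push(C) -> stack = [C], depth=1
  push(A) -> stack = [C,A], depth=2
  push(B) -> stack = [C,A,B], depth=3
  pop -> removed B, stack = [C,A], depth=2
  pop -> removed A, stack = [C], depth=1
  pop -> removed C, stack = [], depth=0
  push(B) -> stack = [B], depth=1
  pop -> removed B, stack = [], depth=0
Final depth = 0

0


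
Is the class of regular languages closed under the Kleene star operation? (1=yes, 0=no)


Regular languages are closed under:
- Union (DFA product construction)
- Intersection (DFA product construction)
- Complement (swap accept/reject states)
- Concatenation (NFA construction)
- Kleene star (NFA construction)
Kleene star is in this list
Therefore: closed

1


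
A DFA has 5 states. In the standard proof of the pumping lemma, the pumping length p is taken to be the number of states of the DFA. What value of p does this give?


Pumping lemma for regular languages (standard proof):
Take p = |Q|, the number of DFA states.
Any string of length >= |Q| passes through |Q|+1 states while reading its first |Q| symbols,
so by pigeonhole some state repeats, giving the loop that can be pumped.
Here |Q| = 5
Therefore the proof uses p = 5

5


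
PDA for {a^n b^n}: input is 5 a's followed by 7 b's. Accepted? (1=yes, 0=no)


Language requires equal numbers of a's and b's
PDA pushes for each 'a', pops for each 'b'
Number of a's = 5
Number of b's = 7
5 != 7 -> Reject

0


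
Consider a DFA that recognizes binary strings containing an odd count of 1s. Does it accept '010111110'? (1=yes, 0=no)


DFA has 2 states: q_even (start, accept=no) and q_odd
Processing string '010111110' character by character:
  Position 0: read '0', 1-count=0 -> q_even (no change)
  Position 1: read '1', 1-count=1 -> q_odd
  Position 2: read '0', 1-count=1 -> q_odd (no change)
  Position 3: read '1', 1-count=2 -> q_even
  Position 4: read '1', 1-count=3 -> q_odd
  Position 5: read '1', 1-count=4 -> q_even
  Position 6: read '1', 1-count=5 -> q_odd
  Position 7: read '1', 1-count=6 -> q_even
  Position 8: read '0', 1-count=6 -> q_even (no change)
Final state: q_even, total 1s = 6 (even); the DFA requires an odd count -> reject

0


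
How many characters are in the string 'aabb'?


String: 'aabb'
Counting characters:
  'a' appears 2 time(s)
  'b' appears 2 time(s)
Total length = 2 + 2 = 4

4


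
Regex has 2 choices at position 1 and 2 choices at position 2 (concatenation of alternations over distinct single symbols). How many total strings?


First group: 2 alternatives
Second group: 2 alternatives
Concatenation: each choice from group 1 pairs with each from group 2
Total = 2 x 2 = 4

4


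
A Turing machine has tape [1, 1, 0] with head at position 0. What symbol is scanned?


Tape: [1, 1, 0]
Positions: 0 1 2
Values:    1 1 0
Head at position 0
tape[0] = 1

1


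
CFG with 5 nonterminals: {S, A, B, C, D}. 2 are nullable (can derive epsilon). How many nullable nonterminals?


Nonterminals: {S, A, B, C, D}
A nonterminal is nullable if it can derive epsilon
Counting nullable nonterminals: 2
Total nullable = 2

2


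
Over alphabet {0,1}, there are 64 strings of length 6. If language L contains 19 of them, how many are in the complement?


Alphabet: {0,1}
String length: 6
Total strings of length 6 = 2^6 = 64
Strings in L = 19
Complement = total - |L|
= 64 - 19
= 45

45


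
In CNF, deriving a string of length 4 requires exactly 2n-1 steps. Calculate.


Chomsky Normal Form derivation:
String length n = 4
Each step either:
  - Splits a nonterminal into two (n-1 such steps)
  - Converts a nonterminal to terminal (n such steps)
Total = (n-1) + n = 2n - 1
= 2(4) - 1
= 8 - 1
= 7

7


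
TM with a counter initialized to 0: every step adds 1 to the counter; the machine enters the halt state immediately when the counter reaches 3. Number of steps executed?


Counter starts at 0. Counting sequence:
  Step 1: counter = 1
  Step 2: counter = 2
  Step 3: counter = 3
Counter reached 3 -> halt
Total steps = 3

3


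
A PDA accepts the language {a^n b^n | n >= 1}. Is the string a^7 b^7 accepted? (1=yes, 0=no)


Language requires equal numbers of a's and b's
PDA pushes for each 'a', pops for each 'b'
Number of a's = 7
Number of b's = 7
7 == 7 -> Accept

1


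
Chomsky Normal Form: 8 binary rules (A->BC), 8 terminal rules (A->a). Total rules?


CNF allows two rule forms:
  A -> BC (binary): 8 rules
  A -> a (terminal): 8 rules
Total = 8 + 8 = 16

16


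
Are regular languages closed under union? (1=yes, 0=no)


Regular languages are closed under:
- Union (DFA product construction)
- Intersection (DFA product construction)
- Complement (swap accept/reject states)
- Concatenation (NFA construction)
- Kleene star (NFA construction)
union is in this list
Therefore: closed

1


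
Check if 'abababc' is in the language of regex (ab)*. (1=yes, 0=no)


Pattern: (ab)*
String: 'abababc'
Pattern requires: zero or more repetitions of 'ab'
Length 7 is odd -> cannot be (ab)* -> no match
Result: 0

0


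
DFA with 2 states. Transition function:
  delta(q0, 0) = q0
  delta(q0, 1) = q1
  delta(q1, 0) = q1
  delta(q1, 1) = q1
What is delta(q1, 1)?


Looking up transition function:
delta(q1, 1) in the table
Row: q1, Column: 1
Result: q1

q1


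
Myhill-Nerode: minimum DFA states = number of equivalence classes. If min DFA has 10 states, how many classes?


Myhill-Nerode theorem:
Number of equivalence classes = number of states in minimal DFA
Minimal DFA states = 10
Therefore equivalence classes = 10

10


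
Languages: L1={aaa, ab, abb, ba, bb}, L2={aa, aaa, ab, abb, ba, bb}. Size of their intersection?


L1 = {aaa, ab, abb, ba, bb}
L2 = {aa, aaa, ab, abb, ba, bb}
Checking each string in L1 against L2:
  'aaa': in L2? Yes
  'ab': in L2? Yes
  'abb': in L2? Yes
  'ba': in L2? Yes
  'bb': in L2? Yes
Intersection = {aaa, ab, abb, ba, bb}
|L1 ∩ L2| = 5

5


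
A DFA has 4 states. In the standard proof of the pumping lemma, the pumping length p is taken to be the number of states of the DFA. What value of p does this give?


Pumping lemma for regular languages (standard proof):
Take p = |Q|, the number of DFA states.
Any string of length >= |Q| passes through |Q|+1 states while reading its first |Q| symbols,
so by pigeonhole some state repeats, giving the loop that can be pumped.
Here |Q| = 4
Therefore the proof uses p = 4

4


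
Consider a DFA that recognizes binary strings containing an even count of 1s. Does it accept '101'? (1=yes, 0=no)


DFA has 2 states: q_even (start, accept=yes) and q_odd
Processing string '101' character by character:
  Position 0: read '1', 1-count=1 -> q_odd
  Position 1: read '0', 1-count=1 -> q_odd (no change)
  Position 2: read '1', 1-count=2 -> q_even
Final state: q_even, total 1s = 2 (even); the DFA requires an even count -> accept

1


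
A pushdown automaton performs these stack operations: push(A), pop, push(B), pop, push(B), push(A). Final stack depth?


Tracing stack operations:
  push(A) -> stack = [A], depth=1
  pop -> removed A, stack = [], depth=0
  push(B) -> stack = [B], depth=1
  pop -> removed B, stack = [], depth=0
  push(B) -> stack = [B], depth=1
  push(A) -> stack = [B,A], depth=2
Final depth = 2

2


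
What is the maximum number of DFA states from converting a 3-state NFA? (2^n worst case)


NFA has 3 states
Subset construction: each DFA state = subset of NFA states
Maximum subsets = 2^3
2^3 = 8

8


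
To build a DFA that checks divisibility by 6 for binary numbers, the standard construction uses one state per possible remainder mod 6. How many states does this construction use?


Divisibility by 6 is tracked via the remainder mod 6: 0, 1, ..., 5
The construction assigns one state to each remainder
Number of remainders = 6

6


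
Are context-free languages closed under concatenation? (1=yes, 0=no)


CFL closure properties:
  Closed under: union, concatenation, Kleene star
  NOT closed under: intersection, complement
Operation 'concatenation' is in closed list -> Yes (closed)

1


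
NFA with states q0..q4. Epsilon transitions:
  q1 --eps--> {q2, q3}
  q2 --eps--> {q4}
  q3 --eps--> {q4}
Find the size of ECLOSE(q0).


Starting from q0
Initialize closure = {q0}
q0 has no outgoing epsilon transitions -> nothing to add
Final closure: {q0}
Size = 1

1


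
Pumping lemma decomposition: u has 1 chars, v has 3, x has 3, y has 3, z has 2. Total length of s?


|s| = |u| + |v| + |x| + |y| + |z|
= 1 + 3 + 3 + 3 + 2
= 4 + 3 + 5
= 7 + 5
= 12

12


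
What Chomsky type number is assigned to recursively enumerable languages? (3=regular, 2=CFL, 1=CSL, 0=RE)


Chomsky hierarchy levels:
  Type 3: Regular (DFA/NFA/regex)
  Type 2: Context-free (PDA)
  Type 1: Context-sensitive
  Type 0: Recursively enumerable (TM)
'recursively enumerable' corresponds to Type 0

0


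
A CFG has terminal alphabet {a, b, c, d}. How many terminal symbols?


Terminal symbols: a, b, c, d
Counting each: a (#1), b (#2), c (#3), d (#4)
Total = 4

4


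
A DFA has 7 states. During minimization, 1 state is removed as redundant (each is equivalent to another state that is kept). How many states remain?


Original DFA: 7 states
Redundant states removed: 1
Minimized states = original - removed
= 7 - 1
= 6

6


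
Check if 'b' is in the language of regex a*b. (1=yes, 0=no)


Pattern: a*b
String: 'b'
Pattern requires: zero or more 'a's followed by exactly one 'b'
Found 0 leading 'a's
Remaining: 'b'
Remaining is exactly 'b' -> match
Result: 1

1


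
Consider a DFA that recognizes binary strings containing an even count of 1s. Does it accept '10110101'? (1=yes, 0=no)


DFA has 2 states: q_even (start, accept=yes) and q_odd
Processing string '10110101' character by character:
  Position 0: read '1', 1-count=1 -> q_odd
  Position 1: read '0', 1-count=1 -> q_odd (no change)
  Position 2: read '1', 1-count=2 -> q_even
  Position 3: read '1', 1-count=3 -> q_odd
  Position 4: read '0', 1-count=3 -> q_odd (no change)
  Position 5: read '1', 1-count=4 -> q_even
  Position 6: read '0', 1-count=4 -> q_even (no change)
  Position 7: read '1', 1-count=5 -> q_odd
Final state: q_odd, total 1s = 5 (odd); the DFA requires an even count -> reject

0


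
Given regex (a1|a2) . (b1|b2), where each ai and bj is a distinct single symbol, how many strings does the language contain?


First group: 2 alternatives
Second group: 2 alternatives
Concatenation: each choice from group 1 pairs with each from group 2
Total = 2 x 2 = 4

4


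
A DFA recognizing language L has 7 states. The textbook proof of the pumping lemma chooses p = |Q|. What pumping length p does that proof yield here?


Pumping lemma for regular languages (standard proof):
Take p = |Q|, the number of DFA states.
Any string of length >= |Q| passes through |Q|+1 states while reading its first |Q| symbols,
so by pigeonhole some state repeats, giving the loop that can be pumped.
Here |Q| = 7
Therefore the proof uses p = 7

7


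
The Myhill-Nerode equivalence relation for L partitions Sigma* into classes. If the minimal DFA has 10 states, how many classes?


Myhill-Nerode theorem:
Number of equivalence classes = number of states in minimal DFA
Minimal DFA states = 10
Therefore equivalence classes = 10

10


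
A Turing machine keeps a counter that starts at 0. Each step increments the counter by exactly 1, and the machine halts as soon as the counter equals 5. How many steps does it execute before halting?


Counter starts at 0. Counting sequence:
  Step 1: counter = 1
  Step 2: counter = 2
  Step 3: counter = 3
  Step 4: counter = 4
  Step 5: counter = 5
Counter reached 5 -> halt
Total steps = 5

5


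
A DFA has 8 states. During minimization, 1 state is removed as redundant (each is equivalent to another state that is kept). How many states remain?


Original DFA: 8 states
Redundant states removed: 1
Minimized states = original - removed
= 8 - 1
= 7

7


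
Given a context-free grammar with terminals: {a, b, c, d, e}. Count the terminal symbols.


Terminal symbols: a, b, c, d, e
Counting each: a (#1), b (#2), c (#3), d (#4), e (#5)
Total = 5

5


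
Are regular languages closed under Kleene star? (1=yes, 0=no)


Regular languages are closed under:
- Union (DFA product construction)
- Intersection (DFA product construction)
- Complement (swap accept/reject states)
- Concatenation (NFA construction)
- Kleene star (NFA construction)
Kleene star is in this list
Therefore: closed

1


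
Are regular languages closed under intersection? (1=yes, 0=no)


Regular languages are closed under all standard operations:
- Union: Yes (product construction)
- Intersection: Yes (product construction)
- Complement: Yes (swap accept/reject)
- Concatenation: Yes (NFA construction)
Operation: intersection -> Closed

1


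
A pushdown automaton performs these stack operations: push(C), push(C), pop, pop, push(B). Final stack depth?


Tracing stack operations:
  push(C) -> stack = [C], depth=1
  push(C) -> stack = [C,C], depth=2
  pop -> removed C, stack = [C], depth=1
  pop -> removed C, stack = [], depth=0
  push(B) -> stack = [B], depth=1
Final depth = 1

1


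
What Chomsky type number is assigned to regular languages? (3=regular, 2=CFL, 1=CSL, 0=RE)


Chomsky hierarchy levels:
  Type 3: Regular (DFA/NFA/regex)
  Type 2: Context-free (PDA)
  Type 1: Context-sensitive
  Type 0: Recursively enumerable (TM)
'regular' corresponds to Type 3

3


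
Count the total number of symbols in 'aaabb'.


String: 'aaabb'
Counting characters:
  'a' appears 3 time(s)
  'b' appears 2 time(s)
Total length = 3 + 2 = 5

5


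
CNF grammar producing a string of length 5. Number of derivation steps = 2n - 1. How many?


Chomsky Normal Form derivation:
String length n = 5
Each step either:
  - Splits a nonterminal into two (n-1 such steps)
  - Converts a nonterminal to terminal (n such steps)
Total = (n-1) + n = 2n - 1
= 2(5) - 1
= 10 - 1
= 9

9


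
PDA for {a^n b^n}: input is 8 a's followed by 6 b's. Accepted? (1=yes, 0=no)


Language requires equal numbers of a's and b's
PDA pushes for each 'a', pops for each 'b'
Number of a's = 8
Number of b's = 6
8 != 6 -> Reject

0


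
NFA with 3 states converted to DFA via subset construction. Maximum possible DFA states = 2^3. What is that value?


NFA has 3 states
Subset construction: each DFA state = subset of NFA states
Maximum subsets = 2^3
2^3 = 8

8


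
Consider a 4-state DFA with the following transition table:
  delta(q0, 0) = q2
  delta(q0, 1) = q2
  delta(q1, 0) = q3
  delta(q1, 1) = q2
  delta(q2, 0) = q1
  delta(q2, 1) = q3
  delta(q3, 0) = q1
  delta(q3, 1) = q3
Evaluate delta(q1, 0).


Looking up transition function:
delta(q1, 0) in the table
Row: q1, Column: 0
Result: q3

q3


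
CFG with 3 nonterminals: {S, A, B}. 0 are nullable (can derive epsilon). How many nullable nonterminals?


Nonterminals: {S, A, B}
A nonterminal is nullable if it can derive epsilon
Counting nullable nonterminals: 0
Total nullable = 0

0


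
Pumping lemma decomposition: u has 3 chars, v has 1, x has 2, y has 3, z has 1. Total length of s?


|s| = |u| + |v| + |x| + |y| + |z|
= 3 + 1 + 2 + 3 + 1
= 4 + 2 + 4
= 6 + 4
= 10

10


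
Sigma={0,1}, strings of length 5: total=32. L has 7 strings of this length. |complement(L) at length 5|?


Alphabet: {0,1}
String length: 5
Total strings of length 5 = 2^5 = 32
Strings in L = 7
Complement = total - |L|
= 32 - 7
= 25

25


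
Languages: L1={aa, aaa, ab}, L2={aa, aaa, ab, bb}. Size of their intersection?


L1 = {aa, aaa, ab}
L2 = {aa, aaa, ab, bb}
Checking each string in L1 against L2:
  'aa': in L2? Yes
  'aaa': in L2? Yes
  'ab': in L2? Yes
Intersection = {aa, aaa, ab}
|L1 ∩ L2| = 3

3


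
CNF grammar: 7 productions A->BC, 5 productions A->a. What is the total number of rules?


CNF allows two rule forms:
  A -> BC (binary): 7 rules
  A -> a (terminal): 5 rules
Total = 7 + 5 = 12

12


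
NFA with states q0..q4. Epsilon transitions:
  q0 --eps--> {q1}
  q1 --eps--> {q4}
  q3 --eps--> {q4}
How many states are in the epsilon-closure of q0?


Starting from q0
Initialize closure = {q0}
Follow epsilon from q0 -> add q1
Follow epsilon from q1 -> add q4
Final closure: {q0, q1, q4}
Size = 3

3


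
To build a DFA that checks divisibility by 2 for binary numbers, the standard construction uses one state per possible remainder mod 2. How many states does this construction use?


Divisibility by 2 is tracked via the remainder mod 2: 0, 1, ..., 1
The construction assigns one state to each remainder
Number of remainders = 2

2


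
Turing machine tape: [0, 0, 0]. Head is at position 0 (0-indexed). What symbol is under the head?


Tape: [0, 0, 0]
Positions: 0 1 2
Values:    0 0 0
Head at position 0
tape[0] = 0

0


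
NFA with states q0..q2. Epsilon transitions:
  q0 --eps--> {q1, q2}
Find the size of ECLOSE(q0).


Starting from q0
Initialize closure = {q0}
Follow epsilon from q0 -> add q1
Follow epsilon from q0 -> add q2
Final closure: {q0, q1, q2}
Size = 3

3


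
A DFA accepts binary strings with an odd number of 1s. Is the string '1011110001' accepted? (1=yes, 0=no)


DFA has 2 states: q_even (start, accept=no) and q_odd
Processing string '1011110001' character by character:
  Position 0: read '1', 1-count=1 -> q_odd
  Position 1: read '0', 1-count=1 -> q_odd (no change)
  Position 2: read '1', 1-count=2 -> q_even
  Position 3: read '1', 1-count=3 -> q_odd
  Position 4: read '1', 1-count=4 -> q_even
  Position 5: read '1', 1-count=5 -> q_odd
  Position 6: read '0', 1-count=5 -> q_odd (no change)
  Position 7: read '0', 1-count=5 -> q_odd (no change)
  Position 8: read '0', 1-count=5 -> q_odd (no change)
  Position 9: read '1', 1-count=6 -> q_even
Final state: q_even, total 1s = 6 (even); the DFA requires an odd count -> reject

0


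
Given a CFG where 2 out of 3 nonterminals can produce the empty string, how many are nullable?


Nonterminals: {S, A, B}
A nonterminal is nullable if it can derive epsilon
Counting nullable nonterminals: 2
Total nullable = 2

2


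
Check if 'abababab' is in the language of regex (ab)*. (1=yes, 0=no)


Pattern: (ab)*
String: 'abababab'
Pattern requires: zero or more repetitions of 'ab'
Pairs: ['ab', 'ab', 'ab', 'ab']
All pairs are 'ab'? Yes
Result: 1

1


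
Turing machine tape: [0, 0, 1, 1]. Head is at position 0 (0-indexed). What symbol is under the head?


Tape: [0, 0, 1, 1]
Positions: 0 1 2 3
Values:    0 0 1 1
Head at position 0
tape[0] = 0

0


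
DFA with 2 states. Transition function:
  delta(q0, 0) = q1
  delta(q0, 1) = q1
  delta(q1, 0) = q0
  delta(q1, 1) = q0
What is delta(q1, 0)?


Looking up transition function:
delta(q1, 0) in the table
Row: q1, Column: 0
Result: q0

q0


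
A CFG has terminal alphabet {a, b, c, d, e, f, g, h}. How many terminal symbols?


Terminal symbols: a, b, c, d, e, f, g, h
Counting each: a (#1), b (#2), c (#3), d (#4), e (#5), f (#6), g (#7), h (#8)
Total = 8

8


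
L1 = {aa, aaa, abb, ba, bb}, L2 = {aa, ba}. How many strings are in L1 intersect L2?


L1 = {aa, aaa, abb, ba, bb}
L2 = {aa, ba}
Checking each string in L1 against L2:
  'aa': in L2? Yes
  'aaa': in L2? No
  'abb': in L2? No
  'ba': in L2? Yes
  'bb': in L2? No
Intersection = {aa, ba}
|L1 ∩ L2| = 2

2


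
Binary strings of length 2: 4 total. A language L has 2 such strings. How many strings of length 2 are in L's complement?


Alphabet: {0,1}
String length: 2
Total strings of length 2 = 2^2 = 4
Strings in L = 2
Complement = total - |L|
= 4 - 2
= 2

2


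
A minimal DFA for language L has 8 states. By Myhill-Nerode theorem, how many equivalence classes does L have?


Myhill-Nerode theorem:
Number of equivalence classes = number of states in minimal DFA
Minimal DFA states = 8
Therefore equivalence classes = 8

8


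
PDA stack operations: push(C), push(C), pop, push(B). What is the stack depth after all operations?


Tracing stack operations:
  push(C) -> stack = [C], depth=1
  push(C) -> stack = [C,C], depth=2
  pop -> removed C, stack = [C], depth=1
  push(B) -> stack = [C,B], depth=2
Final depth = 2

2


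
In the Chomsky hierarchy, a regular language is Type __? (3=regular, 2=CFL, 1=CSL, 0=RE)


Chomsky hierarchy levels:
  Type 3: Regular (DFA/NFA/regex)
  Type 2: Context-free (PDA)
  Type 1: Context-sensitive
  Type 0: Recursively enumerable (TM)
'regular' corresponds to Type 3

3


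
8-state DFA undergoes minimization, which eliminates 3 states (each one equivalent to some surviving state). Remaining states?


Original DFA: 8 states
Redundant states removed: 3
Minimized states = original - removed
= 8 - 3
= 5

5


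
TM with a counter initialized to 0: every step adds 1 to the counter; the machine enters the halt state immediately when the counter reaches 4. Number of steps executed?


Counter starts at 0. Counting sequence:
  Step 1: counter = 1
  Step 2: counter = 2
  Step 3: counter = 3
  Step 4: counter = 4
Counter reached 4 -> halt
Total steps = 4

4


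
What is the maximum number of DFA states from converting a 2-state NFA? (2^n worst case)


NFA has 2 states
Subset construction: each DFA state = subset of NFA states
Maximum subsets = 2^2
2^2 = 4

4


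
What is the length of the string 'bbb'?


String: 'bbb'
Counting characters:
  'b' appears 3 time(s)
Total length = 0 + 3 = 3

3


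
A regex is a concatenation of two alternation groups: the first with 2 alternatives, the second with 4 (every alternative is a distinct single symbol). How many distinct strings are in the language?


First group: 2 alternatives
Second group: 4 alternatives
Concatenation: each choice from group 1 pairs with each from group 2
Total = 2 x 4 = 8

8


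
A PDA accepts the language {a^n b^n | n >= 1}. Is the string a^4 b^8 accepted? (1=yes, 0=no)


Language requires equal numbers of a's and b's
PDA pushes for each 'a', pops for each 'b'
Number of a's = 4
Number of b's = 8
4 != 8 -> Reject

0


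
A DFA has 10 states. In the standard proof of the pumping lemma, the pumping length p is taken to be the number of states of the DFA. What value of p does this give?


Pumping lemma for regular languages (standard proof):
Take p = |Q|, the number of DFA states.
Any string of length >= |Q| passes through |Q|+1 states while reading its first |Q| symbols,
so by pigeonhole some state repeats, giving the loop that can be pumped.
Here |Q| = 10
Therefore the proof uses p = 10

10


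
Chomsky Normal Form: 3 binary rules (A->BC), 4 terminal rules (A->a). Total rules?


CNF allows two rule forms:
  A -> BC (binary): 3 rules
  A -> a (terminal): 4 rules
Total = 3 + 4 = 7

7


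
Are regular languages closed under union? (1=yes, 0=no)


Regular languages are closed under all standard operations:
- Union: Yes (product construction)
- Intersection: Yes (product construction)
- Complement: Yes (swap accept/reject)
- Concatenation: Yes (NFA construction)
Operation: union -> Closed

1


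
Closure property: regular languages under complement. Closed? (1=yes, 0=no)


Regular languages are closed under:
- Union (DFA product construction)
- Intersection (DFA product construction)
- Complement (swap accept/reject states)
- Concatenation (NFA construction)
- Kleene star (NFA construction)
complement is in this list
Therefore: closed

1


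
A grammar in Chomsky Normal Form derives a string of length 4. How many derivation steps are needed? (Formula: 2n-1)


Chomsky Normal Form derivation:
String length n = 4
Each step either:
  - Splits a nonterminal into two (n-1 such steps)
  - Converts a nonterminal to terminal (n such steps)
Total = (n-1) + n = 2n - 1
= 2(4) - 1
= 8 - 1
= 7

7


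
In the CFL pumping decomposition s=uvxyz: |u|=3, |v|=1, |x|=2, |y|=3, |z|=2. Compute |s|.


|s| = |u| + |v| + |x| + |y| + |z|
= 3 + 1 + 2 + 3 + 2
= 4 + 2 + 5
= 6 + 5
= 11

11


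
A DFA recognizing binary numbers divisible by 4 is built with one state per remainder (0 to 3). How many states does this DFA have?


Divisibility by 4 is tracked via the remainder mod 4: 0, 1, ..., 3
The construction assigns one state to each remainder
Number of remainders = 4

4


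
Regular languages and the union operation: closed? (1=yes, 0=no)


Regular languages are closed under all standard operations:
- Union: Yes (product construction)
- Intersection: Yes (product construction)
- Complement: Yes (swap accept/reject)
- Concatenation: Yes (NFA construction)
Operation: union -> Closed

1


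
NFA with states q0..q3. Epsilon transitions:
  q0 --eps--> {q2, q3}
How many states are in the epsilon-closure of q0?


Starting from q0
Initialize closure = {q0}
Follow epsilon from q0 -> add q2
Follow epsilon from q0 -> add q3
Final closure: {q0, q2, q3}
Size = 3

3


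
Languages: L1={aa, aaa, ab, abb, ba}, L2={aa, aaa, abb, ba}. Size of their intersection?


L1 = {aa, aaa, ab, abb, ba}
L2 = {aa, aaa, abb, ba}
Checking each string in L1 against L2:
  'aa': in L2? Yes
  'aaa': in L2? Yes
  'ab': in L2? No
  'abb': in L2? Yes
  'ba': in L2? Yes
Intersection = {aa, aaa, abb, ba}
|L1 ∩ L2| = 4

4


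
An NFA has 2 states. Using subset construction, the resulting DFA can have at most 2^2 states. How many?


NFA has 2 states
Subset construction: each DFA state = subset of NFA states
Maximum subsets = 2^2
2^2 = 4

4


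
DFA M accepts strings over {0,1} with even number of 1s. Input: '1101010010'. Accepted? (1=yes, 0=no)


DFA has 2 states: q_even (start, accept=yes) and q_odd
Processing string '1101010010' character by character:
  Position 0: read '1', 1-count=1 -> q_odd
  Position 1: read '1', 1-count=2 -> q_even
  Position 2: read '0', 1-count=2 -> q_even (no change)
  Position 3: read '1', 1-count=3 -> q_odd
  Position 4: read '0', 1-count=3 -> q_odd (no change)
  Position 5: read '1', 1-count=4 -> q_even
  Position 6: read '0', 1-count=4 -> q_even (no change)
  Position 7: read '0', 1-count=4 -> q_even (no change)
  Position 8: read '1', 1-count=5 -> q_odd
  Position 9: read '0', 1-count=5 -> q_odd (no change)
Final state: q_odd, total 1s = 5 (odd); the DFA requires an even count -> reject

0


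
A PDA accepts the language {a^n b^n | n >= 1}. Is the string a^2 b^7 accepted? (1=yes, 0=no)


Language requires equal numbers of a's and b's
PDA pushes for each 'a', pops for each 'b'
Number of a's = 2
Number of b's = 7
2 != 7 -> Reject

0


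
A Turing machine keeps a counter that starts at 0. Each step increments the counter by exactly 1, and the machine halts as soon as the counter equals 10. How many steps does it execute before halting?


Counter starts at 0. Counting sequence:
  Step 1: counter = 1
  Step 2: counter = 2
  Step 3: counter = 3
  Step 4: counter = 4
  Step 5: counter = 5
  Step 6: counter = 6
  ...
  Step 10: counter = 10
Counter reached 10 -> halt
Total steps = 10

10


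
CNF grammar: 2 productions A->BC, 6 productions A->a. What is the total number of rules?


CNF allows two rule forms:
  A -> BC (binary): 2 rules
  A -> a (terminal): 6 rules
Total = 2 + 6 = 8

8


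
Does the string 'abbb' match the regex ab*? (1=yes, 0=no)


Pattern: ab*
String: 'abbb'
Pattern requires: exactly one 'a' followed by zero or more 'b's
First char is 'a' -> OK
Rest 'bbb': all b's? Yes
Result: 1

1
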